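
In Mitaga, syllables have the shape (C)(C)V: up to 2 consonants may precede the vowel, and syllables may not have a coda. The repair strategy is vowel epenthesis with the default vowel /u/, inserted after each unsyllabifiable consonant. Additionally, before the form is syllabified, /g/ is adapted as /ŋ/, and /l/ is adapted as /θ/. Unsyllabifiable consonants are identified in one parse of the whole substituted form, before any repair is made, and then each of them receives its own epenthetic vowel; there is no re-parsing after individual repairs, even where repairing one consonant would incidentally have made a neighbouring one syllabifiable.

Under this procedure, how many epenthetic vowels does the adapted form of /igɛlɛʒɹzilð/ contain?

3

After substitution the input is /iŋɛθɛʒɹziθð/.
The unsyllabifiable consonants are /ʒ/, /θ/, /ð/; each receives one epenthetic vowel.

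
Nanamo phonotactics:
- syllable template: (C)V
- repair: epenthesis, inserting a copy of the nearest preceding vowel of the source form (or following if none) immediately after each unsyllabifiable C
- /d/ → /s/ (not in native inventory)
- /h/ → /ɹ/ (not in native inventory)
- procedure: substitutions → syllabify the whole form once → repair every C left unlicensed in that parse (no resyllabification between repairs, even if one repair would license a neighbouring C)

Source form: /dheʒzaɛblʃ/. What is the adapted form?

seɹeʒezaɛbɛlɛʃɛ

Substitution: /d/ → /s/, /h/ → /ɹ/, giving /sɹeʒzaɛblʃ/.
Under (C)V, the unsyllabifiable consonants are /s/, /ʒ/, /b/, /l/, /ʃ/ (no codas are permitted; onsets are limited to one consonant).
Each unlicensed consonant becomes the onset of a new syllable: /s/ → /se/, /ʒ/ → /ʒe/, /b/ → /bɛ/, /l/ → /lɛ/, /ʃ/ → /ʃɛ/.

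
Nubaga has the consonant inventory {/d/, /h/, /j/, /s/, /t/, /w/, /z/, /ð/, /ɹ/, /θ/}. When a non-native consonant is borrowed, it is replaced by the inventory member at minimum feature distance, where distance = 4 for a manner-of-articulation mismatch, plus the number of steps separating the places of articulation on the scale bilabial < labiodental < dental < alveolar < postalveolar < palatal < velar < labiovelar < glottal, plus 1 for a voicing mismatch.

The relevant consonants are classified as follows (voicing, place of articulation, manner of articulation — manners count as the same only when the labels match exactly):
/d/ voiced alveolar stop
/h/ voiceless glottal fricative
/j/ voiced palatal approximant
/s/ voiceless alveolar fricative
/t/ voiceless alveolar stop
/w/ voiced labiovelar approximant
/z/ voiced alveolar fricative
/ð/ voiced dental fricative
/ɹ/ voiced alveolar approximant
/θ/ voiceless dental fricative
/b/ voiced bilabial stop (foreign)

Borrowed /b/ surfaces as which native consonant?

d

/d/ is closest: same manner (stop), place distance 3 (bilabial→alveolar), same voicing; total 3. Next closest is /t/ at distance 4.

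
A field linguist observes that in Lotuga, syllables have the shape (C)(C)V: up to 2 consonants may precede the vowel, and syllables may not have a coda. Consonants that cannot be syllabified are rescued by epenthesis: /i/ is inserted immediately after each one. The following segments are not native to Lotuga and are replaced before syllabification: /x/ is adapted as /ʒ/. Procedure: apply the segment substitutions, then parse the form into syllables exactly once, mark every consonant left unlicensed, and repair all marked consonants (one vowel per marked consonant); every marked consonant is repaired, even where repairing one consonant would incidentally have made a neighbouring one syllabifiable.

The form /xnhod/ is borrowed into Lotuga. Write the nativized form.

ʒinhodi

Substitution: /x/ → /ʒ/, giving /ʒnhod/.
Syllabifying with onset maximization leaves /ʒ/, /d/ stranded (no codas are permitted; onsets may contain at most 2 consonants).
Epenthesis after each stranded consonant: /ʒ/ → /ʒi/, /d/ → /di/.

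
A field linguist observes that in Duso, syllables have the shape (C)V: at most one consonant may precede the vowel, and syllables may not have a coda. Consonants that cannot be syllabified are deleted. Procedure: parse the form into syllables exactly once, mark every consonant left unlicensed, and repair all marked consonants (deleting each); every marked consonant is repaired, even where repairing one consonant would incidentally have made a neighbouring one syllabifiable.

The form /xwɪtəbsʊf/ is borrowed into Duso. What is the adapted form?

Syllabifying with onset maximization leaves /x/, /b/, /f/ stranded (no codas are permitted; onsets are limited to one consonant).
Deletion applies to /x/, /b/, /f/.

wɪtəsʊ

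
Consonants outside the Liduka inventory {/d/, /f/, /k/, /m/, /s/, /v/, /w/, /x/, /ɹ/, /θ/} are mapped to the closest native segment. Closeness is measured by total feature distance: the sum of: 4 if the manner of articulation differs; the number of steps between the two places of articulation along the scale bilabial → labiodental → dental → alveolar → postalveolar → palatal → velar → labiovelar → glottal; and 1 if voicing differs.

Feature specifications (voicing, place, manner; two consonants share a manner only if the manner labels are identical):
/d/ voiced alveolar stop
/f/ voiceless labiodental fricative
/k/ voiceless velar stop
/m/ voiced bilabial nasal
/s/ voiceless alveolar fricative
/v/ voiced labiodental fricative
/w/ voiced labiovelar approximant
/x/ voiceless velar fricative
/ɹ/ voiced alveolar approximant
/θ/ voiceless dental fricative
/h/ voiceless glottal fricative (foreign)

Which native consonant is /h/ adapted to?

/x/ is closest: same manner (fricative), place distance 2 (glottal→velar), same voicing; total 2. Next closest is /s/ at distance 5.

x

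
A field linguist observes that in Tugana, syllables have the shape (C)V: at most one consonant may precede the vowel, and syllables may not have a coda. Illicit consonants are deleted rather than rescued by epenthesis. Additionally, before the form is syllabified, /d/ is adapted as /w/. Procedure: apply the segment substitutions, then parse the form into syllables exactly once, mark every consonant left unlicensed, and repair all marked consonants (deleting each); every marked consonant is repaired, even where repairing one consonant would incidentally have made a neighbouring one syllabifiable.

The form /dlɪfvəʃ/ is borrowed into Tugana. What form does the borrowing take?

Substitution: /d/ → /w/, giving /wlɪfvəʃ/.
Syllabifying with onset maximization leaves /w/, /f/, /ʃ/ stranded (no codas are permitted; onsets are limited to one consonant).
Each unlicensed consonant is deleted: /w/, /f/, /ʃ/.

lɪvə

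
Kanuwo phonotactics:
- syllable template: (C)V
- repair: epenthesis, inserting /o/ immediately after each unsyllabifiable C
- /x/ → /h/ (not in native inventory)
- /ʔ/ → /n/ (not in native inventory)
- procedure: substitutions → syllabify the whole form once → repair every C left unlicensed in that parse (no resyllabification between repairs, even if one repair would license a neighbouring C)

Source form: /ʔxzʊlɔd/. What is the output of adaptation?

Substitution: /ʔ/ → /n/, /x/ → /h/, giving /nhzʊlɔd/.
Under (C)V, the unsyllabifiable consonants are /n/, /h/, /d/ (no codas are permitted; onsets are limited to one consonant).
Epenthesis after each stranded consonant: /n/ → /no/, /h/ → /ho/, /d/ → /do/.

nohozʊlɔdo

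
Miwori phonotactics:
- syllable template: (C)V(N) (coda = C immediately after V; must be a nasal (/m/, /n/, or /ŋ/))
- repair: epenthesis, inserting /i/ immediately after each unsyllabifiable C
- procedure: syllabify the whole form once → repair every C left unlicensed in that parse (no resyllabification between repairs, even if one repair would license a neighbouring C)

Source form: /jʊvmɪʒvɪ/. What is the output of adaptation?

Syllabifying with onset maximization leaves /v/, /ʒ/ stranded (only a nasal (/m/, /n/, or /ŋ/) is licensed in coda position; onsets are limited to one consonant).
Inserting the epenthetic vowel yields /v/ → /vi/, /ʒ/ → /ʒi/.

jʊvimɪʒivɪ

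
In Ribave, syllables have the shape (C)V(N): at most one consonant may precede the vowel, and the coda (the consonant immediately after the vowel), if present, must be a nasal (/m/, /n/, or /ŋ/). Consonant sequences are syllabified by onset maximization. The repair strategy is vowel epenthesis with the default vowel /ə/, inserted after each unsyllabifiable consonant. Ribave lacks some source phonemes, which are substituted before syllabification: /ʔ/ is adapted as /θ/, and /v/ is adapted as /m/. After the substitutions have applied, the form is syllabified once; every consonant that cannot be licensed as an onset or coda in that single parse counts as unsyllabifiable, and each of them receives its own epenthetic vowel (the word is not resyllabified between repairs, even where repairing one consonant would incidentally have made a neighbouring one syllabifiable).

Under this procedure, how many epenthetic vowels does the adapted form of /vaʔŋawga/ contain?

2

After substitution the input is /maθŋawga/.
The unsyllabifiable consonants are /θ/, /w/; each receives one epenthetic vowel.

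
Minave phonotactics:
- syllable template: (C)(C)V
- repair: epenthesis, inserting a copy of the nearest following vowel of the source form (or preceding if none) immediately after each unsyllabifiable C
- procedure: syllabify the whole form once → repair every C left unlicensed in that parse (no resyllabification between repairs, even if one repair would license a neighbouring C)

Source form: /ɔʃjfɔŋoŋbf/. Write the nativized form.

The consonants /ʃ/, /ŋ/, /b/, /f/ cannot be parsed into a legal (C)(C)V syllable (no codas are permitted; onsets may contain at most 2 consonants).
Each unlicensed consonant becomes the onset of a new syllable: /ʃ/ → /ʃɔ/, /ŋ/ → /ŋo/, /b/ → /bo/, /f/ → /fo/.

ɔʃɔjfɔŋoŋobofo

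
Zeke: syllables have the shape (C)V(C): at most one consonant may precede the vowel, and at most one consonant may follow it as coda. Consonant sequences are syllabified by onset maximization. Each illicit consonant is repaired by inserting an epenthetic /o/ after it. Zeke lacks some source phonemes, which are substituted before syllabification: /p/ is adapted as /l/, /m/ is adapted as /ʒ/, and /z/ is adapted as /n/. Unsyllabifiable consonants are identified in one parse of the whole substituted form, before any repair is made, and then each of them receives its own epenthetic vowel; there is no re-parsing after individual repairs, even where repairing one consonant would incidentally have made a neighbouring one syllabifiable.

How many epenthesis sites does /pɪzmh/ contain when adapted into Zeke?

2

After substitution the input is /lɪnʒh/.
The unsyllabifiable consonants are /ʒ/, /h/; each receives one epenthetic vowel.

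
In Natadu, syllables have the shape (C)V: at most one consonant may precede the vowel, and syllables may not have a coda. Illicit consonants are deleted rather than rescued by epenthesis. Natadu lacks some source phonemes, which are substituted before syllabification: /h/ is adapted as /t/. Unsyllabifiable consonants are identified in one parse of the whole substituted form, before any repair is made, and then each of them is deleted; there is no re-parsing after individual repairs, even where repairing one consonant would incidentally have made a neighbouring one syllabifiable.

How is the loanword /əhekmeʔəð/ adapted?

ətemeʔə

Substitution: /h/ → /t/, giving /ətekmeʔəð/.
The consonants /k/, /ð/ cannot be parsed into a legal (C)V syllable (no codas are permitted; onsets are limited to one consonant).
Each unlicensed consonant is deleted: /k/, /ð/.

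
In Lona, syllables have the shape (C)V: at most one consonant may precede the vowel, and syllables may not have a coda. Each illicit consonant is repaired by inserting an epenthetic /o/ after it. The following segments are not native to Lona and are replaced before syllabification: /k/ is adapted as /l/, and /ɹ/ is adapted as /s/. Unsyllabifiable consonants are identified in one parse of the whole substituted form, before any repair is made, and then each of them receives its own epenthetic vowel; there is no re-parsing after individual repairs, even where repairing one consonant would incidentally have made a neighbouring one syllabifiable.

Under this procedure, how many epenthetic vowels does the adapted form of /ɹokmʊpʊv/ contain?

2

After substitution the input is /solmʊpʊv/.
The unsyllabifiable consonants are /l/, /v/; each receives one epenthetic vowel.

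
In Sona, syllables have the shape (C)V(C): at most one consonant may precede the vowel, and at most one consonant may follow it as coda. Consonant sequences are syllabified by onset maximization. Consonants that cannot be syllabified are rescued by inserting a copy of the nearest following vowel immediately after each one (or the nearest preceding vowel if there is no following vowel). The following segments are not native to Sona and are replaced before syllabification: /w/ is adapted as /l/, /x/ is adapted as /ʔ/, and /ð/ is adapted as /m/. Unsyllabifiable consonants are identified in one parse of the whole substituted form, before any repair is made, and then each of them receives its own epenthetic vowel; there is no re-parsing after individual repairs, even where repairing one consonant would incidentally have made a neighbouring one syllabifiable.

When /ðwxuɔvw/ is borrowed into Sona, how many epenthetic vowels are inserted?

After substitution the input is /mlʔuɔvl/.
The unsyllabifiable consonants are /m/, /l/, /l/; each receives one epenthetic vowel.

3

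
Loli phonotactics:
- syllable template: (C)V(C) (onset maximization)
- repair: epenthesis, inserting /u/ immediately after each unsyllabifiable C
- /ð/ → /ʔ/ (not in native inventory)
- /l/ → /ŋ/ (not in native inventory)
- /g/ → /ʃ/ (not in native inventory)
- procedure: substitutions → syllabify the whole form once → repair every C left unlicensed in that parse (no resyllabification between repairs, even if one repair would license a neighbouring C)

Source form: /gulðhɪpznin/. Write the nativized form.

ʃuŋʔuhɪpzunin

Substitution: /g/ → /ʃ/, /l/ → /ŋ/, /ð/ → /ʔ/, giving /ʃuŋʔhɪpznin/.
Under (C)V(C), the unsyllabifiable consonants are /ʔ/, /z/ (at most one coda consonant is licensed; onsets are limited to one consonant).
Each unlicensed consonant becomes the onset of a new syllable: /ʔ/ → /ʔu/, /z/ → /zu/.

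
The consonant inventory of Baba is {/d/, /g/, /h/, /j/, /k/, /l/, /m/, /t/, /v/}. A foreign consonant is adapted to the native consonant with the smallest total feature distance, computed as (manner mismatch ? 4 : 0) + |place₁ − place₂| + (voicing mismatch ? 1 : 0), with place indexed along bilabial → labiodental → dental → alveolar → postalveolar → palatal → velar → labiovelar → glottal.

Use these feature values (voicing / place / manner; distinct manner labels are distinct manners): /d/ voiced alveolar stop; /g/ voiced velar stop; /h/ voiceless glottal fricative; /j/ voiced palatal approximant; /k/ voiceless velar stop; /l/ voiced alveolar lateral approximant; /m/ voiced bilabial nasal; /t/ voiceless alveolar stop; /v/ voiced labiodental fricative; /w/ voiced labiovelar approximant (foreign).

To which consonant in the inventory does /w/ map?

j

/j/ is closest: same manner (approximant), place distance 2 (labiovelar→palatal), same voicing; total 2. Next closest is /g/ at distance 5.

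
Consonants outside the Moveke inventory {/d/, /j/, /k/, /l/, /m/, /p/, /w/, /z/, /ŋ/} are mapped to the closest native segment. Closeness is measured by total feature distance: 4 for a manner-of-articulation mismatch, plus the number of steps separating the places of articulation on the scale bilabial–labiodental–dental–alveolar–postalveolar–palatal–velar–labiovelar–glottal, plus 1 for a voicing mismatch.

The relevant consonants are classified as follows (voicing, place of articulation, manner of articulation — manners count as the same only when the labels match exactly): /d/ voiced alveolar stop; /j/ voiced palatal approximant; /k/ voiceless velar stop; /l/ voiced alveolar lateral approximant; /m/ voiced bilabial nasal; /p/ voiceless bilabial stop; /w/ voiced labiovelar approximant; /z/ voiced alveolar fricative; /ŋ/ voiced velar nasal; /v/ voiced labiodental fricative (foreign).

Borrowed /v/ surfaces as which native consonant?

z

/z/ is closest: same manner (fricative), place distance 2 (labiodental→alveolar), same voicing; total 2. Next closest is /m/ at distance 5.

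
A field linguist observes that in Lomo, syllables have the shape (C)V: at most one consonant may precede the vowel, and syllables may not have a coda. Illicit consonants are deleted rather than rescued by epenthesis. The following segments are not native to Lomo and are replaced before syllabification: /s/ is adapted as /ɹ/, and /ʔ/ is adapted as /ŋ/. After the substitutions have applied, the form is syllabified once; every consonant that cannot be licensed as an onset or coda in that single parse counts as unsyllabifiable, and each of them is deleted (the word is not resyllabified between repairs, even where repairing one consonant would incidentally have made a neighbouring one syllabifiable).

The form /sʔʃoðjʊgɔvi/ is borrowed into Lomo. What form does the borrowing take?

ʃojʊgɔvi

Substitution: /s/ → /ɹ/, /ʔ/ → /ŋ/, giving /ɹŋʃoðjʊgɔvi/.
Under (C)V, the unsyllabifiable consonants are /ɹ/, /ŋ/, /ð/ (no codas are permitted; onsets are limited to one consonant).
Deleting the stranded consonants removes /ɹ/, /ŋ/, /ð/.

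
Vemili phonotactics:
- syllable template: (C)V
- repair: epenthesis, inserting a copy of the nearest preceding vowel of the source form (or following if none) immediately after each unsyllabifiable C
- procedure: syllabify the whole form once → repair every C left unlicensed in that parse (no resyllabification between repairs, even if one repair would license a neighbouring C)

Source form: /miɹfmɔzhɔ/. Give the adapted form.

Under (C)V, the unsyllabifiable consonants are /ɹ/, /f/, /z/ (no codas are permitted; onsets are limited to one consonant).
Epenthesis after each stranded consonant: /ɹ/ → /ɹi/, /f/ → /fi/, /z/ → /zɔ/.

miɹifimɔzɔhɔ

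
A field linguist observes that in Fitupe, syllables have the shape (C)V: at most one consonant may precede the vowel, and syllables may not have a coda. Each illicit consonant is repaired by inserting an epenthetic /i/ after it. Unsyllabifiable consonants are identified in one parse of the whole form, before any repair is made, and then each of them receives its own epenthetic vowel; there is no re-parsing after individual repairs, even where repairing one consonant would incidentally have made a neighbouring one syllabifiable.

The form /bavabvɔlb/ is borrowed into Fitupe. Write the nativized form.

The consonants /b/, /l/, /b/ cannot be parsed into a legal (C)V syllable (no codas are permitted; onsets are limited to one consonant).
Epenthesis after each stranded consonant: /b/ → /bi/, /l/ → /li/, /b/ → /bi/.

bavabivɔlibi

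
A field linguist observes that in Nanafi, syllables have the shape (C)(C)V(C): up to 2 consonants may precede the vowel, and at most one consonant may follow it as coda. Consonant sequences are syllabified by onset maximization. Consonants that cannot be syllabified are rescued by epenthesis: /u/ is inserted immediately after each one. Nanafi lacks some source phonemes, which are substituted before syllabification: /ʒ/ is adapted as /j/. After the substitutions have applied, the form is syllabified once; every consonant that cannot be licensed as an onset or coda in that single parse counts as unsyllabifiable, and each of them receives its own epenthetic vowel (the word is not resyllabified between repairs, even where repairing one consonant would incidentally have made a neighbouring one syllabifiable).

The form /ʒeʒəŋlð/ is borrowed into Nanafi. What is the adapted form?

Substitution: /ʒ/ → /j/, giving /jejəŋlð/.
The consonants /l/, /ð/ cannot be parsed into a legal (C)(C)V(C) syllable (at most one coda consonant is licensed; onsets may contain at most 2 consonants).
Inserting the epenthetic vowel yields /l/ → /lu/, /ð/ → /ðu/.

jejəŋluðu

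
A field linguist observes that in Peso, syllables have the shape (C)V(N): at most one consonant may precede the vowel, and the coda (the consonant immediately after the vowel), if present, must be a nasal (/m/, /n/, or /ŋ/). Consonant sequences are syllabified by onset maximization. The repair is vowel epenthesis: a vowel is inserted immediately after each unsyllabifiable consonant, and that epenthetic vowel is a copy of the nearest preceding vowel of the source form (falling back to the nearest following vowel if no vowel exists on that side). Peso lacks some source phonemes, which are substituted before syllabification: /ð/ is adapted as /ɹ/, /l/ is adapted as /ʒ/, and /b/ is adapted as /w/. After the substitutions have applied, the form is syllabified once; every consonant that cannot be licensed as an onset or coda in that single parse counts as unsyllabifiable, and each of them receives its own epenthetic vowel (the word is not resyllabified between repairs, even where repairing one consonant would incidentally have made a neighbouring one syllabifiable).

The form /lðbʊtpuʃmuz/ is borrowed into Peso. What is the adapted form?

ʒʊɹʊwʊtʊpuʃumuzu

Substitution: /l/ → /ʒ/, /ð/ → /ɹ/, /b/ → /w/, giving /ʒɹwʊtpuʃmuz/.
Syllabifying with onset maximization leaves /ʒ/, /ɹ/, /t/, /ʃ/, /z/ stranded (only a nasal (/m/, /n/, or /ŋ/) is licensed in coda position; onsets are limited to one consonant).
Inserting the epenthetic vowel yields /ʒ/ → /ʒʊ/, /ɹ/ → /ɹʊ/, /t/ → /tʊ/, /ʃ/ → /ʃu/, /z/ → /zu/.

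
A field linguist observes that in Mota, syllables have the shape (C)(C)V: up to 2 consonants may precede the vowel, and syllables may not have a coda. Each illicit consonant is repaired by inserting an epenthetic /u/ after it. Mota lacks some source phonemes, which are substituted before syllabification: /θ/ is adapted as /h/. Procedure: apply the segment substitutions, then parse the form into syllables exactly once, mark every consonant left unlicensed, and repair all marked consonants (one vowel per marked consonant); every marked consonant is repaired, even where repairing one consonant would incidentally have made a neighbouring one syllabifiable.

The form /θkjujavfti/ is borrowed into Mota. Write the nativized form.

Substitution: /θ/ → /h/, giving /hkjujavfti/.
Under (C)(C)V, the unsyllabifiable consonants are /h/, /v/ (no codas are permitted; onsets may contain at most 2 consonants).
Each unlicensed consonant becomes the onset of a new syllable: /h/ → /hu/, /v/ → /vu/.

hukjujavufti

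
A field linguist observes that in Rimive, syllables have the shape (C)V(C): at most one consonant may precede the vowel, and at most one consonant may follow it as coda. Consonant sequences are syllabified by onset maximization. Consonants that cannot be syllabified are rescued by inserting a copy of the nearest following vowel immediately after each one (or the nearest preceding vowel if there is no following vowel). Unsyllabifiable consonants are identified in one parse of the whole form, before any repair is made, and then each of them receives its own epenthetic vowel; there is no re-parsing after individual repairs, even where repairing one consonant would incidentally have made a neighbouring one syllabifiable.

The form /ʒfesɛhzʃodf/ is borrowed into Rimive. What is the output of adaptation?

ʒefesɛhzoʃodfo

Syllabifying with onset maximization leaves /ʒ/, /z/, /f/ stranded (at most one coda consonant is licensed; onsets are limited to one consonant).
Epenthesis after each stranded consonant: /ʒ/ → /ʒe/, /z/ → /zo/, /f/ → /fo/.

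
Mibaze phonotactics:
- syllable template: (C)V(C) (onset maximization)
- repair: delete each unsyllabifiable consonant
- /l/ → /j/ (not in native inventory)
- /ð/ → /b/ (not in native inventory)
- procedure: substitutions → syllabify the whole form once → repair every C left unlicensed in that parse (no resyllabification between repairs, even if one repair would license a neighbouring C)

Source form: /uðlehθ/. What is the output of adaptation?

ubjeh

Substitution: /ð/ → /b/, /l/ → /j/, giving /ubjehθ/.
Syllabifying with onset maximization leaves /θ/ stranded (at most one coda consonant is licensed; onsets are limited to one consonant).
Deleting the stranded consonants removes /θ/.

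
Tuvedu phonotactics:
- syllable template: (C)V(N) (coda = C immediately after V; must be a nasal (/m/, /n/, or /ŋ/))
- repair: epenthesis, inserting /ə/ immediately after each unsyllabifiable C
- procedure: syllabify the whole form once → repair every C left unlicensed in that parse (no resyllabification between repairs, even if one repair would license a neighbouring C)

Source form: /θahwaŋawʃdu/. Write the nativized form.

θahəwaŋawəʃədu

Syllabifying with onset maximization leaves /h/, /w/, /ʃ/ stranded (only a nasal (/m/, /n/, or /ŋ/) is licensed in coda position; onsets are limited to one consonant).
Each unlicensed consonant becomes the onset of a new syllable: /h/ → /hə/, /w/ → /wə/, /ʃ/ → /ʃə/.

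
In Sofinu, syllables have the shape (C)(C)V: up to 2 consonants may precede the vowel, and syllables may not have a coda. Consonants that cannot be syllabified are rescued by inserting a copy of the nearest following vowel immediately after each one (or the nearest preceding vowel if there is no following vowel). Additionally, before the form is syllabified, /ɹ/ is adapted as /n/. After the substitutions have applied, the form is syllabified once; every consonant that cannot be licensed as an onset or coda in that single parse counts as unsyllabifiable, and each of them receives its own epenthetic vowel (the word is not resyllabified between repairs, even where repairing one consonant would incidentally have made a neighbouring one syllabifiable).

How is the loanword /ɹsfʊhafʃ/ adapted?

Substitution: /ɹ/ → /n/, giving /nsfʊhafʃ/.
The consonants /n/, /f/, /ʃ/ cannot be parsed into a legal (C)(C)V syllable (no codas are permitted; onsets may contain at most 2 consonants).
Inserting the epenthetic vowel yields /n/ → /nʊ/, /f/ → /fa/, /ʃ/ → /ʃa/.

nʊsfʊhafaʃa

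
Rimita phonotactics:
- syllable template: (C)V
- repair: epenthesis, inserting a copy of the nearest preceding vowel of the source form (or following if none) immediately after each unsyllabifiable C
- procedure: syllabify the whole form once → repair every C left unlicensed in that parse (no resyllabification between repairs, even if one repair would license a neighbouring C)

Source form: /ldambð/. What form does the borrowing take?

ladamabaða

Under (C)V, the unsyllabifiable consonants are /l/, /m/, /b/, /ð/ (no codas are permitted; onsets are limited to one consonant).
Each unlicensed consonant becomes the onset of a new syllable: /l/ → /la/, /m/ → /ma/, /b/ → /ba/, /ð/ → /ða/.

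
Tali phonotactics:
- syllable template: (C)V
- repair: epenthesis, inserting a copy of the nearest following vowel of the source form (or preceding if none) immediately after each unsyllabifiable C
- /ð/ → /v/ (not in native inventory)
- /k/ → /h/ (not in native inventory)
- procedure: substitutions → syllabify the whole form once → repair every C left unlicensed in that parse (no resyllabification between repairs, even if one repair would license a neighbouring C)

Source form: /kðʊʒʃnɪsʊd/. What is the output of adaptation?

hʊvʊʒɪʃɪnɪsʊdʊ

Substitution: /k/ → /h/, /ð/ → /v/, giving /hvʊʒʃnɪsʊd/.
Under (C)V, the unsyllabifiable consonants are /h/, /ʒ/, /ʃ/, /d/ (no codas are permitted; onsets are limited to one consonant).
Epenthesis after each stranded consonant: /h/ → /hʊ/, /ʒ/ → /ʒɪ/, /ʃ/ → /ʃɪ/, /d/ → /dʊ/.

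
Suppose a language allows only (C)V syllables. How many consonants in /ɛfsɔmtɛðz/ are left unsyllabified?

The consonants /f/, /m/, /ð/, /z/ cannot be parsed into a legal (C)V syllable (no codas are permitted; onsets are limited to one consonant).

4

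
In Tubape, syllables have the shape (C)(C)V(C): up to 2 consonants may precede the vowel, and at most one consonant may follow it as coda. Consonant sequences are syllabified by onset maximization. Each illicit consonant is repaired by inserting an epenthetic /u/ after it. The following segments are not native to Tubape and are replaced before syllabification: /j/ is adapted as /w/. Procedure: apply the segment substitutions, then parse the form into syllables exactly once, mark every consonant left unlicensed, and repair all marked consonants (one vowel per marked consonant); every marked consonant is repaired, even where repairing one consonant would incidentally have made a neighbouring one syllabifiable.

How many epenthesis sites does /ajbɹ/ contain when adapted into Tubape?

After substitution the input is /awbɹ/.
The unsyllabifiable consonants are /b/, /ɹ/; each receives one epenthetic vowel.

2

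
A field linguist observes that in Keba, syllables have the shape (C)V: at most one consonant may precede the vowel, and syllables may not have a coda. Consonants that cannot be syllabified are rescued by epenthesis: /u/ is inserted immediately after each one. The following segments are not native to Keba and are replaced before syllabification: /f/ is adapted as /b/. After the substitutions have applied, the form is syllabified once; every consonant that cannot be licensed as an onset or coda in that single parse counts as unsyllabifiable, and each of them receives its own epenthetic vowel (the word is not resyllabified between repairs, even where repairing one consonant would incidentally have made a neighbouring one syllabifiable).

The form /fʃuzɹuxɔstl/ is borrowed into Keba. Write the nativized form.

Substitution: /f/ → /b/, giving /bʃuzɹuxɔstl/.
The consonants /b/, /z/, /s/, /t/, /l/ cannot be parsed into a legal (C)V syllable (no codas are permitted; onsets are limited to one consonant).
Inserting the epenthetic vowel yields /b/ → /bu/, /z/ → /zu/, /s/ → /su/, /t/ → /tu/, /l/ → /lu/.

buʃuzuɹuxɔsutulu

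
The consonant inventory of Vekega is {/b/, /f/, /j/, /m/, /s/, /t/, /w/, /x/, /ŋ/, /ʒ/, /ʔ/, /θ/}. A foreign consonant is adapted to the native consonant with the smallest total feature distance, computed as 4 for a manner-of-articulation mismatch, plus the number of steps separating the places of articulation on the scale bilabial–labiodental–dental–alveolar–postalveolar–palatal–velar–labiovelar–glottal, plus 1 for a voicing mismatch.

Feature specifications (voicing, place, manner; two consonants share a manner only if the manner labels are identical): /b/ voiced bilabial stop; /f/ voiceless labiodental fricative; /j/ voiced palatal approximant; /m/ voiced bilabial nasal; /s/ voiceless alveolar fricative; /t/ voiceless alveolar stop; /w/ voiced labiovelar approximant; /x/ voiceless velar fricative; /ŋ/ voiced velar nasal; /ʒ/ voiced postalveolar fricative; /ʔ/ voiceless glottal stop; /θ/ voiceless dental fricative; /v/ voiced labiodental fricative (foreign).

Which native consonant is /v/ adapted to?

/f/ is closest: same manner (fricative), place distance 0 (labiodental→labiodental), voicing differs (+1); total 1. Next closest is /θ/ at distance 2.

f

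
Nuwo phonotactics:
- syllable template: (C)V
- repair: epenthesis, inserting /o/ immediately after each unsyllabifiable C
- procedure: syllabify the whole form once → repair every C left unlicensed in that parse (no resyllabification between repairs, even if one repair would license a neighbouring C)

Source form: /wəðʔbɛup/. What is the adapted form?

Syllabifying with onset maximization leaves /ð/, /ʔ/, /p/ stranded (no codas are permitted; onsets are limited to one consonant).
Inserting the epenthetic vowel yields /ð/ → /ðo/, /ʔ/ → /ʔo/, /p/ → /po/.

wəðoʔobɛupo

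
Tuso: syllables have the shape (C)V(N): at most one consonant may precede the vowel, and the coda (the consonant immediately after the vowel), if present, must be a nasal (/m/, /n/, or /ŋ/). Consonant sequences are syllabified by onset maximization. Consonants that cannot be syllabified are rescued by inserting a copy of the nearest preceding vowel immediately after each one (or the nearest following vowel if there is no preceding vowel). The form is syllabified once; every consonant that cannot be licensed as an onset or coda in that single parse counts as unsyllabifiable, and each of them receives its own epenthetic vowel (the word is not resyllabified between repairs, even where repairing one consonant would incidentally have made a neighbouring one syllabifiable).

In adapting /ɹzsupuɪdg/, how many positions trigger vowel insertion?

The unsyllabifiable consonants are /ɹ/, /z/, /d/, /g/; each receives one epenthetic vowel.

4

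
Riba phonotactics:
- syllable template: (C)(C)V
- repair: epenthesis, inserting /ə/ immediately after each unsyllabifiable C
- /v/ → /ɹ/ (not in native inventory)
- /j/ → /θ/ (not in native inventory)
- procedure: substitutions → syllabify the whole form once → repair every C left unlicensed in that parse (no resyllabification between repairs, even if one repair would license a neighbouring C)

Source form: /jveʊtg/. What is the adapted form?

θɹeʊtəgə

Substitution: /j/ → /θ/, /v/ → /ɹ/, giving /θɹeʊtg/.
Under (C)(C)V, the unsyllabifiable consonants are /t/, /g/ (no codas are permitted; onsets may contain at most 2 consonants).
Epenthesis after each stranded consonant: /t/ → /tə/, /g/ → /gə/.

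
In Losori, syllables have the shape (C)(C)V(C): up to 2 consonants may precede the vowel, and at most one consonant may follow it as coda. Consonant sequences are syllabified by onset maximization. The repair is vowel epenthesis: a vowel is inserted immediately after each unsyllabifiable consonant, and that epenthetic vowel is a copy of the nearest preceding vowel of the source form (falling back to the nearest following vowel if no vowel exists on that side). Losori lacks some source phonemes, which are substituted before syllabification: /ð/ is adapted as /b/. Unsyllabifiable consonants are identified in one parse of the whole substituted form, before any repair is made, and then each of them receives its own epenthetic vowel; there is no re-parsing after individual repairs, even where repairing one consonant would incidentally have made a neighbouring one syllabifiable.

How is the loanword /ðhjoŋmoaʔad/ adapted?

bohjoŋmoaʔad

Substitution: /ð/ → /b/, giving /bhjoŋmoaʔad/.
The consonants /b/ cannot be parsed into a legal (C)(C)V(C) syllable (at most one coda consonant is licensed; onsets may contain at most 2 consonants).
Each unlicensed consonant becomes the onset of a new syllable: /b/ → /bo/.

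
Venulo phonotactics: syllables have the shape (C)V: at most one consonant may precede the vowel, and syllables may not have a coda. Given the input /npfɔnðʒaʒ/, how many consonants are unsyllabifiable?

The consonants /n/, /p/, /n/, /ð/, /ʒ/ cannot be parsed into a legal (C)V syllable (no codas are permitted; onsets are limited to one consonant).

5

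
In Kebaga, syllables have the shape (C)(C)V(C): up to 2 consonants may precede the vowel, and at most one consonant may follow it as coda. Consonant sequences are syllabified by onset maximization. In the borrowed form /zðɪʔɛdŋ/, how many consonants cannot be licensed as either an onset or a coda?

The consonants /ŋ/ cannot be parsed into a legal (C)(C)V(C) syllable (at most one coda consonant is licensed; onsets may contain at most 2 consonants).

1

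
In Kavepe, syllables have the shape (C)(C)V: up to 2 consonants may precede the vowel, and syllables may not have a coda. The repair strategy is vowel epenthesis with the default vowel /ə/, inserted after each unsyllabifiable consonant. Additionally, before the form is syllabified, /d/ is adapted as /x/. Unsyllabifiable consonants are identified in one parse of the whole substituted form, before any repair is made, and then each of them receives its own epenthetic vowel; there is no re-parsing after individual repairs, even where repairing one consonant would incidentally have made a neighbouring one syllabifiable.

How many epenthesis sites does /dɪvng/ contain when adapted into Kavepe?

3

After substitution the input is /xɪvng/.
The unsyllabifiable consonants are /v/, /n/, /g/; each receives one epenthetic vowel.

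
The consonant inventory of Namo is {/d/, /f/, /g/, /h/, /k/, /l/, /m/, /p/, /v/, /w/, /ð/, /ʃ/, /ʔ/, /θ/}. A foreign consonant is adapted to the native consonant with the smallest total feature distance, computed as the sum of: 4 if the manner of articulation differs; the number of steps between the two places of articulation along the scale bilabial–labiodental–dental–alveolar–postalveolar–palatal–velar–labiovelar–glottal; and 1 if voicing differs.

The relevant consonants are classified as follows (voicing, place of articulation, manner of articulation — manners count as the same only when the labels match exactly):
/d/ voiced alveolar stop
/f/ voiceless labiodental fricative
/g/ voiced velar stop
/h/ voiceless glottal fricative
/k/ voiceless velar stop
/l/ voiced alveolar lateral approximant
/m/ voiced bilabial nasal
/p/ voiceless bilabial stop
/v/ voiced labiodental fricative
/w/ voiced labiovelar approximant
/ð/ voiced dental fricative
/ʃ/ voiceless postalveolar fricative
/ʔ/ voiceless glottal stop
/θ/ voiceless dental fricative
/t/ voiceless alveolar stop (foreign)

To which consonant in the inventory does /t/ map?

d

/d/ is closest: same manner (stop), place distance 0 (alveolar→alveolar), voicing differs (+1); total 1. Next closest is /k/ at distance 3.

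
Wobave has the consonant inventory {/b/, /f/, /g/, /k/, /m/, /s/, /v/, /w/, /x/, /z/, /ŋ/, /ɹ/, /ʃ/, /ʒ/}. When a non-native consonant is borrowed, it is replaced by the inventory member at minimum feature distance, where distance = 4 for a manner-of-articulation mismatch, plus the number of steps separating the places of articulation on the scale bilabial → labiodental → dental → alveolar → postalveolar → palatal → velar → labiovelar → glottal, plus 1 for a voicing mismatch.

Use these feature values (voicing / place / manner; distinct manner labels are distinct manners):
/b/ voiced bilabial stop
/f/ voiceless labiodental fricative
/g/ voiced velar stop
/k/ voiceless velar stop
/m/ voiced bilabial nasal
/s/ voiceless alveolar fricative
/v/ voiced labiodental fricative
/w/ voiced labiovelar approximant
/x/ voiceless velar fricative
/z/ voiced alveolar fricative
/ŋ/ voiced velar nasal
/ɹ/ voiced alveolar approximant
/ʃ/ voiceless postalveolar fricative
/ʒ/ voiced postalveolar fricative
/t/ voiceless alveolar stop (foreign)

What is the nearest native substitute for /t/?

k

/k/ is closest: same manner (stop), place distance 3 (alveolar→velar), same voicing; total 3. Next closest is /b/ at distance 4.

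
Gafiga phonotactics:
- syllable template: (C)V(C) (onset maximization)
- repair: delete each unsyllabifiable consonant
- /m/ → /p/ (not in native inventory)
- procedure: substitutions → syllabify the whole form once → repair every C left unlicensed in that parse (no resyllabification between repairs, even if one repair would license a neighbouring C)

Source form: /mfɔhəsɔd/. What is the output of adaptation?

fɔhəsɔd

Substitution: /m/ → /p/, giving /pfɔhəsɔd/.
The consonants /p/ cannot be parsed into a legal (C)V(C) syllable (at most one coda consonant is licensed; onsets are limited to one consonant).
Each unlicensed consonant is deleted: /p/.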